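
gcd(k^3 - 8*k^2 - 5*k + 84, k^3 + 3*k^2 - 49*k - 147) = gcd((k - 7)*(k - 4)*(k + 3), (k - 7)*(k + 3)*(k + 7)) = k^2 - 4*k - 21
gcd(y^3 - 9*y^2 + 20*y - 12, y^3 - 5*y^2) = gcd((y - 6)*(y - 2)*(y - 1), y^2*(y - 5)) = 1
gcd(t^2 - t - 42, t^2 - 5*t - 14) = t - 7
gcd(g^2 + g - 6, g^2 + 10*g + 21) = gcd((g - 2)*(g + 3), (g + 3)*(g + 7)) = g + 3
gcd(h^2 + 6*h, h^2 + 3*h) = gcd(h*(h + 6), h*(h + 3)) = h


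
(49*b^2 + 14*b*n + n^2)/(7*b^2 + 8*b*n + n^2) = (7*b + n)/(b + n)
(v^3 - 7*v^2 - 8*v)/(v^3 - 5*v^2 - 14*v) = (-v^2 + 7*v + 8)/(-v^2 + 5*v + 14)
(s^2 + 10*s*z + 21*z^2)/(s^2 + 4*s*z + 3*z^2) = (s + 7*z)/(s + z)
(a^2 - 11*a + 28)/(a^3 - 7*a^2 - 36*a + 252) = (a - 4)/(a^2 - 36)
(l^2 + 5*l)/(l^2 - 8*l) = (l + 5)/(l - 8)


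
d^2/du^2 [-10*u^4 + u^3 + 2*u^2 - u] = -120*u^2 + 6*u + 4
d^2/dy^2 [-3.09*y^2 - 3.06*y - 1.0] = -6.18000000000000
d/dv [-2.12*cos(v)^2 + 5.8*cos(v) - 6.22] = (4.24*cos(v) - 5.8)*sin(v)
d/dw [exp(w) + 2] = exp(w)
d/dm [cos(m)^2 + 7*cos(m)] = -(2*cos(m) + 7)*sin(m)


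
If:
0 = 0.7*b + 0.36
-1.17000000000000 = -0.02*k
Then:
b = -0.51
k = 58.50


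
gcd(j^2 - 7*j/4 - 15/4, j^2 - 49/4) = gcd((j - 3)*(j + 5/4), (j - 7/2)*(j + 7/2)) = 1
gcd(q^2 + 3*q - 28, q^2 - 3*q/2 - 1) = 1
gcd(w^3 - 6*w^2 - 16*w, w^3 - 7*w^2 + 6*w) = w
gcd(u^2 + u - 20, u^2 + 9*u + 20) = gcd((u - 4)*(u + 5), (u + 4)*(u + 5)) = u + 5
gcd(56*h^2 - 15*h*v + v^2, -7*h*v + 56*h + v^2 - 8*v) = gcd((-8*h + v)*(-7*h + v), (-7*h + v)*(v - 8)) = -7*h + v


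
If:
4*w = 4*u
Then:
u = w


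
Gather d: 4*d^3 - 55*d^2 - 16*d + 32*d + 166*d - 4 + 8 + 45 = 4*d^3 - 55*d^2 + 182*d + 49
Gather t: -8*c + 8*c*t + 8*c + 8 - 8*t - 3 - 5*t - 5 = t*(8*c - 13)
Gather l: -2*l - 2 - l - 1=-3*l - 3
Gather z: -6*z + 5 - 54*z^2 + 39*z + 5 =-54*z^2 + 33*z + 10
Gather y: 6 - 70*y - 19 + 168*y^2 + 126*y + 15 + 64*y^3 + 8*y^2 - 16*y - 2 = 64*y^3 + 176*y^2 + 40*y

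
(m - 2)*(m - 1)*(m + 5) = m^3 + 2*m^2 - 13*m + 10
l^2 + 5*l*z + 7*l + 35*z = (l + 7)*(l + 5*z)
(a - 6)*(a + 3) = a^2 - 3*a - 18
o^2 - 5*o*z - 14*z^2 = (o - 7*z)*(o + 2*z)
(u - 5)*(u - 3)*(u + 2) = u^3 - 6*u^2 - u + 30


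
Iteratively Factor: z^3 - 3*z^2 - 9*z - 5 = (z - 5)*(z^2 + 2*z + 1) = (z - 5)*(z + 1)*(z + 1)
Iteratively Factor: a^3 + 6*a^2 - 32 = (a + 4)*(a^2 + 2*a - 8) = (a + 4)^2*(a - 2)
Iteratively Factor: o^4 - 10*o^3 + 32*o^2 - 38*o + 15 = (o - 3)*(o^3 - 7*o^2 + 11*o - 5) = (o - 3)*(o - 1)*(o^2 - 6*o + 5) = (o - 5)*(o - 3)*(o - 1)*(o - 1)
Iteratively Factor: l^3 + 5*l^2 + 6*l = (l + 2)*(l^2 + 3*l) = l*(l + 2)*(l + 3)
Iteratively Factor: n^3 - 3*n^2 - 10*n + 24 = (n - 4)*(n^2 + n - 6) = (n - 4)*(n - 2)*(n + 3)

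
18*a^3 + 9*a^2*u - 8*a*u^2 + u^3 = (-6*a + u)*(-3*a + u)*(a + u)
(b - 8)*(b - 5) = b^2 - 13*b + 40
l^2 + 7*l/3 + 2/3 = (l + 1/3)*(l + 2)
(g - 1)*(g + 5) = g^2 + 4*g - 5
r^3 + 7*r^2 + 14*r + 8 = (r + 1)*(r + 2)*(r + 4)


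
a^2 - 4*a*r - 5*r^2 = (a - 5*r)*(a + r)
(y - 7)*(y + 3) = y^2 - 4*y - 21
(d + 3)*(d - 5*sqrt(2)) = d^2 - 5*sqrt(2)*d + 3*d - 15*sqrt(2)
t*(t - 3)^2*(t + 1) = t^4 - 5*t^3 + 3*t^2 + 9*t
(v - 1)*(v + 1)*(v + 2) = v^3 + 2*v^2 - v - 2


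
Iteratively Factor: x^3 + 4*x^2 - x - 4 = (x - 1)*(x^2 + 5*x + 4) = (x - 1)*(x + 1)*(x + 4)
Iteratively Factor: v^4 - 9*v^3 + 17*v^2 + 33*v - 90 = (v - 3)*(v^3 - 6*v^2 - v + 30) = (v - 3)^2*(v^2 - 3*v - 10) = (v - 3)^2*(v + 2)*(v - 5)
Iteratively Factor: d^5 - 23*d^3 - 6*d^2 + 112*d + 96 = (d - 4)*(d^4 + 4*d^3 - 7*d^2 - 34*d - 24) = (d - 4)*(d + 4)*(d^3 - 7*d - 6) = (d - 4)*(d - 3)*(d + 4)*(d^2 + 3*d + 2) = (d - 4)*(d - 3)*(d + 1)*(d + 4)*(d + 2)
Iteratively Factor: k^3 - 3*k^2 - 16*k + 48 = (k - 3)*(k^2 - 16) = (k - 4)*(k - 3)*(k + 4)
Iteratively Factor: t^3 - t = (t + 1)*(t^2 - t) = (t - 1)*(t + 1)*(t)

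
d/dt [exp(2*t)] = 2*exp(2*t)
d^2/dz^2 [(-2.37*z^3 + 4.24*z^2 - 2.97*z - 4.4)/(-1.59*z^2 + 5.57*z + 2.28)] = (7.105427357601e-15*z^5 + 104.156964*z^3 + 155.105064*z^2 - 95.284008*z + 185.402824)/(4.019679*z^6 - 42.244551*z^5 + 130.696569*z^4 - 51.654509*z^3 - 187.413948*z^2 - 86.865264*z - 11.852352)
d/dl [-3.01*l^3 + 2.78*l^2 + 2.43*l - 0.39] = -9.03*l^2 + 5.56*l + 2.43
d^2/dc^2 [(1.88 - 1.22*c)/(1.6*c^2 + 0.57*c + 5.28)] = (-(1.22*c - 1.88)*(3.2*c + 0.57)*(6.4*c + 1.14) + (11.712*c - 4.6252)*(1.6*c^2 + 0.57*c + 5.28))/(1.6*c^2 + 0.57*c + 5.28)^3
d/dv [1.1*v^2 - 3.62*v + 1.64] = 2.2*v - 3.62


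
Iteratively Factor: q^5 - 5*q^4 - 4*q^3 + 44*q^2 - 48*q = (q - 4)*(q^4 - q^3 - 8*q^2 + 12*q) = (q - 4)*(q + 3)*(q^3 - 4*q^2 + 4*q) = (q - 4)*(q - 2)*(q + 3)*(q^2 - 2*q) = (q - 4)*(q - 2)^2*(q + 3)*(q)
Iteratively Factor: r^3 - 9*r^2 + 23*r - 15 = (r - 3)*(r^2 - 6*r + 5) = (r - 3)*(r - 1)*(r - 5)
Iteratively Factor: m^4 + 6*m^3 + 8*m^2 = (m + 2)*(m^3 + 4*m^2) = (m + 2)*(m + 4)*(m^2) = m*(m + 2)*(m + 4)*(m)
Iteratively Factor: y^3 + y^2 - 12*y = (y + 4)*(y^2 - 3*y) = (y - 3)*(y + 4)*(y)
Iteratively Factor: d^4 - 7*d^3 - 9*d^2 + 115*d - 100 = (d + 4)*(d^3 - 11*d^2 + 35*d - 25) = (d - 5)*(d + 4)*(d^2 - 6*d + 5) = (d - 5)^2*(d + 4)*(d - 1)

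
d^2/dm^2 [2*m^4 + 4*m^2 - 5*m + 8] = 24*m^2 + 8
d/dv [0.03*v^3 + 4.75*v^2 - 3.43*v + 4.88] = 0.09*v^2 + 9.5*v - 3.43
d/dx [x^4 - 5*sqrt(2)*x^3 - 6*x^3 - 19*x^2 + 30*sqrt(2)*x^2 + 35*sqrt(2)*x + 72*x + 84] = 4*x^3 - 15*sqrt(2)*x^2 - 18*x^2 - 38*x + 60*sqrt(2)*x + 35*sqrt(2) + 72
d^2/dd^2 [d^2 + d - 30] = 2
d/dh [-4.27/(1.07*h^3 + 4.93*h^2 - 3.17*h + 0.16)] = (13.7067*h^2 + 42.1022*h - 13.5359)/(1.07*h^3 + 4.93*h^2 - 3.17*h + 0.16)^2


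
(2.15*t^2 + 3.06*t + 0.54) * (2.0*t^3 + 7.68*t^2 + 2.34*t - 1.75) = 4.3*t^5 + 22.632*t^4 + 29.6118*t^3 + 7.5451*t^2 - 4.0914*t - 0.945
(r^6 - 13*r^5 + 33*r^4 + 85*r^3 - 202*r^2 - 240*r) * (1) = r^6 - 13*r^5 + 33*r^4 + 85*r^3 - 202*r^2 - 240*r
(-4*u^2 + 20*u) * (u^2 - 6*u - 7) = -4*u^4 + 44*u^3 - 92*u^2 - 140*u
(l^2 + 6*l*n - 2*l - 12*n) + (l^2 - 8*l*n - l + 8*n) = 2*l^2 - 2*l*n - 3*l - 4*n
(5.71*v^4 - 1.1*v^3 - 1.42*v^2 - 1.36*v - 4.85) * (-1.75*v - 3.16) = -9.9925*v^5 - 16.1186*v^4 + 5.961*v^3 + 6.8672*v^2 + 12.7851*v + 15.326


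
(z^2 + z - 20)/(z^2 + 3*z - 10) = (z - 4)/(z - 2)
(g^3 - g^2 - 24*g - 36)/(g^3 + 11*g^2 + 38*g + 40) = (g^2 - 3*g - 18)/(g^2 + 9*g + 20)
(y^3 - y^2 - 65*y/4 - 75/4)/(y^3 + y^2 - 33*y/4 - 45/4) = (y - 5)/(y - 3)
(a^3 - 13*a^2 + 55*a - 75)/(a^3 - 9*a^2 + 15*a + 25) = (a - 3)/(a + 1)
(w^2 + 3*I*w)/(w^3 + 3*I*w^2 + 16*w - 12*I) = w*(w + 3*I)/(w^3 + 3*I*w^2 + 16*w - 12*I)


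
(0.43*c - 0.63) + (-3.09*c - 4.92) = -2.66*c - 5.55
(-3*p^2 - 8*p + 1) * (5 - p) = 3*p^3 - 7*p^2 - 41*p + 5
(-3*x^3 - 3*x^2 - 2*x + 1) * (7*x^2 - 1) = -21*x^5 - 21*x^4 - 11*x^3 + 10*x^2 + 2*x - 1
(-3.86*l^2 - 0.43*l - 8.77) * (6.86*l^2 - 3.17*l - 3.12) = -26.4796*l^4 + 9.2864*l^3 - 46.7559*l^2 + 29.1425*l + 27.3624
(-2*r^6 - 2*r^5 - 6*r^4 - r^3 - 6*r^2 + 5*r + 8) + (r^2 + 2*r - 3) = -2*r^6 - 2*r^5 - 6*r^4 - r^3 - 5*r^2 + 7*r + 5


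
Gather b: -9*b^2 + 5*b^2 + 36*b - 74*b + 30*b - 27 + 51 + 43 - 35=-4*b^2 - 8*b + 32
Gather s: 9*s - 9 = 9*s - 9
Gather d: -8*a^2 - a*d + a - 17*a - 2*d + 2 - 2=-8*a^2 - 16*a + d*(-a - 2)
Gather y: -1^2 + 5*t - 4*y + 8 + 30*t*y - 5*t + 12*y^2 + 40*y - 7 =12*y^2 + y*(30*t + 36)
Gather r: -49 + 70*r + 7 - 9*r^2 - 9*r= -9*r^2 + 61*r - 42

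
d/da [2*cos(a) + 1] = -2*sin(a)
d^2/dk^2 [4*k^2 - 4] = 8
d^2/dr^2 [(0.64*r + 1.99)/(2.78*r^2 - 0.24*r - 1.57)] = ((-10.6752*r - 10.7572)*(-2.78*r^2 + 0.24*r + 1.57) - (0.64*r + 1.99)*(5.56*r - 0.24)*(11.12*r - 0.48))/(-2.78*r^2 + 0.24*r + 1.57)^3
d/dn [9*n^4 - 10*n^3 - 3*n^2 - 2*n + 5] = 36*n^3 - 30*n^2 - 6*n - 2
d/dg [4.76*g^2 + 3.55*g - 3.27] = 9.52*g + 3.55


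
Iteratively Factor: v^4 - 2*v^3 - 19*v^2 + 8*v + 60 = (v + 3)*(v^3 - 5*v^2 - 4*v + 20) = (v + 2)*(v + 3)*(v^2 - 7*v + 10) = (v - 2)*(v + 2)*(v + 3)*(v - 5)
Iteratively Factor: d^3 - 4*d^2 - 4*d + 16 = (d - 2)*(d^2 - 2*d - 8) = (d - 4)*(d - 2)*(d + 2)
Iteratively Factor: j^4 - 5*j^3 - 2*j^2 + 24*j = (j - 3)*(j^3 - 2*j^2 - 8*j) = (j - 3)*(j + 2)*(j^2 - 4*j) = (j - 4)*(j - 3)*(j + 2)*(j)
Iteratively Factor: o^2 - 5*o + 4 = (o - 4)*(o - 1)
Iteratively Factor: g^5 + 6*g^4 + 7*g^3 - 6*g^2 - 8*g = (g)*(g^4 + 6*g^3 + 7*g^2 - 6*g - 8) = g*(g + 2)*(g^3 + 4*g^2 - g - 4) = g*(g + 2)*(g + 4)*(g^2 - 1) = g*(g - 1)*(g + 2)*(g + 4)*(g + 1)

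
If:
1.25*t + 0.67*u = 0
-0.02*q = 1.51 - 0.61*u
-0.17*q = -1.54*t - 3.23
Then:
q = 6.02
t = -1.43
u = 2.67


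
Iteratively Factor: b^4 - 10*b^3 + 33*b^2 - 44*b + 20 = (b - 2)*(b^3 - 8*b^2 + 17*b - 10) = (b - 2)^2*(b^2 - 6*b + 5) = (b - 2)^2*(b - 1)*(b - 5)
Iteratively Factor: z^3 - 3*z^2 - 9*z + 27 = (z + 3)*(z^2 - 6*z + 9) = (z - 3)*(z + 3)*(z - 3)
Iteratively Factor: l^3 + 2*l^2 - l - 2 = (l - 1)*(l^2 + 3*l + 2) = (l - 1)*(l + 1)*(l + 2)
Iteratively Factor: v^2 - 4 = (v + 2)*(v - 2)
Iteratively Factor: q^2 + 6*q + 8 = (q + 4)*(q + 2)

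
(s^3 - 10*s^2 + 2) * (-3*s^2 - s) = -3*s^5 + 29*s^4 + 10*s^3 - 6*s^2 - 2*s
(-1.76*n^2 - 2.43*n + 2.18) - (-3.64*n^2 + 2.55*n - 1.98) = 1.88*n^2 - 4.98*n + 4.16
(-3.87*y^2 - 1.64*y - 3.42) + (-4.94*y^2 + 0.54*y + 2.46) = -8.81*y^2 - 1.1*y - 0.96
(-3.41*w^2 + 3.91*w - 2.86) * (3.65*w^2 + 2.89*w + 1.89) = -12.4465*w^4 + 4.4166*w^3 - 5.584*w^2 - 0.8755*w - 5.4054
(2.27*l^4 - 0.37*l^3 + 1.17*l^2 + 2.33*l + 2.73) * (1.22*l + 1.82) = 2.7694*l^5 + 3.68*l^4 + 0.754*l^3 + 4.972*l^2 + 7.5712*l + 4.9686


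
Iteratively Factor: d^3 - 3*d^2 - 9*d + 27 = (d + 3)*(d^2 - 6*d + 9) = (d - 3)*(d + 3)*(d - 3)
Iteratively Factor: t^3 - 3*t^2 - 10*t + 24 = (t + 3)*(t^2 - 6*t + 8) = (t - 4)*(t + 3)*(t - 2)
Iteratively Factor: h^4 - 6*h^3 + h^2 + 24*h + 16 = (h - 4)*(h^3 - 2*h^2 - 7*h - 4) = (h - 4)*(h + 1)*(h^2 - 3*h - 4) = (h - 4)^2*(h + 1)*(h + 1)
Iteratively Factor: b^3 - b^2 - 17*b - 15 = (b + 1)*(b^2 - 2*b - 15) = (b + 1)*(b + 3)*(b - 5)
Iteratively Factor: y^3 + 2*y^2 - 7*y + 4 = (y + 4)*(y^2 - 2*y + 1) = (y - 1)*(y + 4)*(y - 1)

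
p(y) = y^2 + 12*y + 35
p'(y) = 2*y + 12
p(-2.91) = 8.55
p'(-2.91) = 6.18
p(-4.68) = 0.74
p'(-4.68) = 2.64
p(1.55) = 56.00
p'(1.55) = 15.10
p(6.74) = 161.31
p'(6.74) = 25.48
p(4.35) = 106.12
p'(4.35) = 20.70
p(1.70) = 58.29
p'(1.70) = 15.40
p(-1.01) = 23.90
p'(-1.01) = 9.98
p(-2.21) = 13.36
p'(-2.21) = 7.58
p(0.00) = 35.00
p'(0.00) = 12.00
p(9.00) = 224.00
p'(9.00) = 30.00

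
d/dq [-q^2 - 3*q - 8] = -2*q - 3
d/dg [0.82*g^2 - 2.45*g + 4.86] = 1.64*g - 2.45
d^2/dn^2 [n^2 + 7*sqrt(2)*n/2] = 2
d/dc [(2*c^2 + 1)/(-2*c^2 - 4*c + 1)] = 4*(-2*c^2 + 2*c + 1)/(4*c^4 + 16*c^3 + 12*c^2 - 8*c + 1)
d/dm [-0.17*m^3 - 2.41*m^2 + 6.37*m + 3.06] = -0.51*m^2 - 4.82*m + 6.37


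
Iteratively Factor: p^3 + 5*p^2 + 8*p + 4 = (p + 1)*(p^2 + 4*p + 4) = (p + 1)*(p + 2)*(p + 2)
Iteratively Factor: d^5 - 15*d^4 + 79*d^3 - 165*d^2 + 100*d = (d)*(d^4 - 15*d^3 + 79*d^2 - 165*d + 100) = d*(d - 4)*(d^3 - 11*d^2 + 35*d - 25) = d*(d - 4)*(d - 1)*(d^2 - 10*d + 25) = d*(d - 5)*(d - 4)*(d - 1)*(d - 5)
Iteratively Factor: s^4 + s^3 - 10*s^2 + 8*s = (s)*(s^3 + s^2 - 10*s + 8) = s*(s - 1)*(s^2 + 2*s - 8) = s*(s - 1)*(s + 4)*(s - 2)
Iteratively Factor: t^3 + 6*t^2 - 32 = (t - 2)*(t^2 + 8*t + 16) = (t - 2)*(t + 4)*(t + 4)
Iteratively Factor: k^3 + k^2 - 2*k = (k + 2)*(k^2 - k) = (k - 1)*(k + 2)*(k)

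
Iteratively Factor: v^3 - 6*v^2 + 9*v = (v)*(v^2 - 6*v + 9) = v*(v - 3)*(v - 3)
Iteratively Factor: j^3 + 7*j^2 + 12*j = (j)*(j^2 + 7*j + 12) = j*(j + 4)*(j + 3)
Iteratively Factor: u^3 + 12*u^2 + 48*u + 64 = (u + 4)*(u^2 + 8*u + 16) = (u + 4)^2*(u + 4)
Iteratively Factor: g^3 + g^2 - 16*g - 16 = (g + 1)*(g^2 - 16) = (g - 4)*(g + 1)*(g + 4)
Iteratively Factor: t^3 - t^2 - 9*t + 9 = (t + 3)*(t^2 - 4*t + 3) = (t - 1)*(t + 3)*(t - 3)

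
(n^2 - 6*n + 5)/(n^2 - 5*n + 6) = (n^2 - 6*n + 5)/(n^2 - 5*n + 6)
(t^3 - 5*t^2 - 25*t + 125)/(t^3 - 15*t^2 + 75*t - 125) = (t + 5)/(t - 5)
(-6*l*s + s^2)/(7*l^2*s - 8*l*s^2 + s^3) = (-6*l + s)/(7*l^2 - 8*l*s + s^2)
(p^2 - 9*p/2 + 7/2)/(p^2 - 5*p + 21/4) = 2*(p - 1)/(2*p - 3)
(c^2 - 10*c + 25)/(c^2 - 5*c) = (c - 5)/c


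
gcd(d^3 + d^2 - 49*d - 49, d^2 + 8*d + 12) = 1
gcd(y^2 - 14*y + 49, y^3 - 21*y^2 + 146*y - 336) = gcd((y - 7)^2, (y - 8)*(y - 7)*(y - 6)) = y - 7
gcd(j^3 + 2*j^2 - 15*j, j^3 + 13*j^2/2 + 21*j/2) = j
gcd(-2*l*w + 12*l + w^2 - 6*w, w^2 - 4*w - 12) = w - 6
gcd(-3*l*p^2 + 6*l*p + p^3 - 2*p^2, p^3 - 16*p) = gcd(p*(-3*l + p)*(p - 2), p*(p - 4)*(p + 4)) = p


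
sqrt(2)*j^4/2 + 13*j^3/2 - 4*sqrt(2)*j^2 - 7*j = j*(j - sqrt(2))*(j + 7*sqrt(2))*(sqrt(2)*j/2 + 1/2)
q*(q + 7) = q^2 + 7*q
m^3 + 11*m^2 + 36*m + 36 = (m + 2)*(m + 3)*(m + 6)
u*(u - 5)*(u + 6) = u^3 + u^2 - 30*u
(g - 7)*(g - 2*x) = g^2 - 2*g*x - 7*g + 14*x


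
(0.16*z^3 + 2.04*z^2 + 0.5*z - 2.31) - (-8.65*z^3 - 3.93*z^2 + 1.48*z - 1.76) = 8.81*z^3 + 5.97*z^2 - 0.98*z - 0.55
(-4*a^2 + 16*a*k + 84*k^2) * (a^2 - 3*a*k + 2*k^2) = -4*a^4 + 28*a^3*k + 28*a^2*k^2 - 220*a*k^3 + 168*k^4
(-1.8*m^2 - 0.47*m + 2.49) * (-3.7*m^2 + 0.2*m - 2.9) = 6.66*m^4 + 1.379*m^3 - 4.087*m^2 + 1.861*m - 7.221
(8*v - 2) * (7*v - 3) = 56*v^2 - 38*v + 6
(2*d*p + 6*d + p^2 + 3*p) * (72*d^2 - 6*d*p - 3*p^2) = 144*d^3*p + 432*d^3 + 60*d^2*p^2 + 180*d^2*p - 12*d*p^3 - 36*d*p^2 - 3*p^4 - 9*p^3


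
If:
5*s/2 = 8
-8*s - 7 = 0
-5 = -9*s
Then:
No Solution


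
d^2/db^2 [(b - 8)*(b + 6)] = 2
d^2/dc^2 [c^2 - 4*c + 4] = 2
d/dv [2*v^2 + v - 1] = 4*v + 1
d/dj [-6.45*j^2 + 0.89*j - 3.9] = 0.89 - 12.9*j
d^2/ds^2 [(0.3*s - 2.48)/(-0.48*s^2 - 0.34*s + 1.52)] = (-(0.3*s - 2.48)*(0.96*s + 0.34)*(1.92*s + 0.68) + (0.864*s - 2.1768)*(0.48*s^2 + 0.34*s - 1.52))/(0.48*s^2 + 0.34*s - 1.52)^3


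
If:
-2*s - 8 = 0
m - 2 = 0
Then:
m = 2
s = -4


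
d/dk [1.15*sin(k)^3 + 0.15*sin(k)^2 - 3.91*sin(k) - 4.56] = (3.45*sin(k)^2 + 0.3*sin(k) - 3.91)*cos(k)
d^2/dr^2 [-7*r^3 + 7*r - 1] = -42*r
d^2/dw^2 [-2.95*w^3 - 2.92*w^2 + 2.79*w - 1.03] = -17.7*w - 5.84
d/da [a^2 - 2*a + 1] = 2*a - 2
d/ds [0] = 0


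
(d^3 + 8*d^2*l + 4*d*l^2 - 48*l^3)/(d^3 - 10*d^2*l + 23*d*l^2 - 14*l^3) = (d^2 + 10*d*l + 24*l^2)/(d^2 - 8*d*l + 7*l^2)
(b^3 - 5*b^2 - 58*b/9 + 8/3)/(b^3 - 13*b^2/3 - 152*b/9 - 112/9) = (3*b^2 - 19*b + 6)/(3*b^2 - 17*b - 28)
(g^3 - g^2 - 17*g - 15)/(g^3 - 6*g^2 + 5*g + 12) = (g^2 - 2*g - 15)/(g^2 - 7*g + 12)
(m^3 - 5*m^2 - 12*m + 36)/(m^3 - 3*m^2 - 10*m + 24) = (m - 6)/(m - 4)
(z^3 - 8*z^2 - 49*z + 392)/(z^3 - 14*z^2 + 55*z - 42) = (z^2 - z - 56)/(z^2 - 7*z + 6)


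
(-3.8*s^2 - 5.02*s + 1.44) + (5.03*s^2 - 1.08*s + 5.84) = 1.23*s^2 - 6.1*s + 7.28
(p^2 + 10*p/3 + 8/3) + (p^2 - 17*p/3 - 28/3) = 2*p^2 - 7*p/3 - 20/3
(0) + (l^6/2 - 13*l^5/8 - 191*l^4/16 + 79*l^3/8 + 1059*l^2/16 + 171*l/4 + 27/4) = l^6/2 - 13*l^5/8 - 191*l^4/16 + 79*l^3/8 + 1059*l^2/16 + 171*l/4 + 27/4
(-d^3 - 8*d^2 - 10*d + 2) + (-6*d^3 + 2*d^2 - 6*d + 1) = -7*d^3 - 6*d^2 - 16*d + 3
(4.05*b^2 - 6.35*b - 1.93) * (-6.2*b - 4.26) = -25.11*b^3 + 22.117*b^2 + 39.017*b + 8.2218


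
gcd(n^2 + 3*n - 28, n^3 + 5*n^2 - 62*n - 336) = n + 7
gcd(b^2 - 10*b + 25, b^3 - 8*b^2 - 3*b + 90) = b - 5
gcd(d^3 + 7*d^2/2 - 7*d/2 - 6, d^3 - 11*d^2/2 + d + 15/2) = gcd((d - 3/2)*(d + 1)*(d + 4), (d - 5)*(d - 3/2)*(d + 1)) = d^2 - d/2 - 3/2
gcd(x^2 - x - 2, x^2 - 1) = x + 1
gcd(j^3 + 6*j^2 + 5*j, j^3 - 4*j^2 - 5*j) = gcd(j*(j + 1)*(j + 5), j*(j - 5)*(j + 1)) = j^2 + j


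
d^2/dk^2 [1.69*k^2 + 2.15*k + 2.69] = 3.38000000000000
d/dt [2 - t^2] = -2*t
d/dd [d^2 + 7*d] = 2*d + 7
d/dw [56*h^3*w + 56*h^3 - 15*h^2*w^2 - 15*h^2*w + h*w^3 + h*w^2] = h*(56*h^2 - 30*h*w - 15*h + 3*w^2 + 2*w)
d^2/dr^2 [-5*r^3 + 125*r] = -30*r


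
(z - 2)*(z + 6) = z^2 + 4*z - 12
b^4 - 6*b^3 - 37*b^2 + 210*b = b*(b - 7)*(b - 5)*(b + 6)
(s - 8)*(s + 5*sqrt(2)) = s^2 - 8*s + 5*sqrt(2)*s - 40*sqrt(2)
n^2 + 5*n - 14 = (n - 2)*(n + 7)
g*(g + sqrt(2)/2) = g^2 + sqrt(2)*g/2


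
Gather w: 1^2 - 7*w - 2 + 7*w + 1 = 0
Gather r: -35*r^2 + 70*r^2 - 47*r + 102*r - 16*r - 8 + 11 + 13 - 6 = 35*r^2 + 39*r + 10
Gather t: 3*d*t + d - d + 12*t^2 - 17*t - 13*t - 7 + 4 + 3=12*t^2 + t*(3*d - 30)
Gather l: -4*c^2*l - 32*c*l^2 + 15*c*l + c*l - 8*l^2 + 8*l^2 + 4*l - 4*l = -32*c*l^2 + l*(-4*c^2 + 16*c)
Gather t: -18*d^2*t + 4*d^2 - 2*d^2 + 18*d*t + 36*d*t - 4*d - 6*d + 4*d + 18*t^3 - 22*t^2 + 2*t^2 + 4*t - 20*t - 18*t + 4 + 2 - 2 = 2*d^2 - 6*d + 18*t^3 - 20*t^2 + t*(-18*d^2 + 54*d - 34) + 4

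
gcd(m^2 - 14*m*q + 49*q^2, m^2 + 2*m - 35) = 1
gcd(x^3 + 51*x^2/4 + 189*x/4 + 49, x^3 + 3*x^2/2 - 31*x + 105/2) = x + 7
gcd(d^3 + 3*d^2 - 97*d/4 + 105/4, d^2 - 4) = 1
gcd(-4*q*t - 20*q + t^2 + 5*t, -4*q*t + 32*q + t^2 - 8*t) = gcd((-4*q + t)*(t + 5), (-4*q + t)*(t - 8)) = 4*q - t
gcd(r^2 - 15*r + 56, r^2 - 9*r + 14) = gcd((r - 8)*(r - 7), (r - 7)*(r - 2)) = r - 7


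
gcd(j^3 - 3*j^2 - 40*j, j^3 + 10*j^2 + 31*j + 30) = j + 5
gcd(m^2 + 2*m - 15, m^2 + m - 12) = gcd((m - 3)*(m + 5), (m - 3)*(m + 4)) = m - 3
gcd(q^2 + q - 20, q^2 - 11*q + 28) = q - 4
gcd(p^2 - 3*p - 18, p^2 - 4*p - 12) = p - 6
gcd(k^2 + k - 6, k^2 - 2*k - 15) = k + 3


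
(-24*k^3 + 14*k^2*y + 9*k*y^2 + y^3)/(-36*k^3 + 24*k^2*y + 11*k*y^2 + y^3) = (4*k + y)/(6*k + y)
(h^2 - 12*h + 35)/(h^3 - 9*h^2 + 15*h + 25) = (h - 7)/(h^2 - 4*h - 5)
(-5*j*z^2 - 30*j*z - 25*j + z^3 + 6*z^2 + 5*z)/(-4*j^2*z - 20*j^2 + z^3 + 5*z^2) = (-5*j*z - 5*j + z^2 + z)/(-4*j^2 + z^2)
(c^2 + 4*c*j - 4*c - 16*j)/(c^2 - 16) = (c + 4*j)/(c + 4)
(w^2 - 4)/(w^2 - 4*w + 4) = (w + 2)/(w - 2)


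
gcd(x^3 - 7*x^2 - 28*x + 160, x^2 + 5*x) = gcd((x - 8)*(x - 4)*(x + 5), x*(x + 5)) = x + 5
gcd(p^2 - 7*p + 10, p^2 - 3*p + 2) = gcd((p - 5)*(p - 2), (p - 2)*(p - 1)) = p - 2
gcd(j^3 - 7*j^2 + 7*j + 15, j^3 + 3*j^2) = 1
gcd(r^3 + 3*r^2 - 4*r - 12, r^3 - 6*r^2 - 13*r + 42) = r^2 + r - 6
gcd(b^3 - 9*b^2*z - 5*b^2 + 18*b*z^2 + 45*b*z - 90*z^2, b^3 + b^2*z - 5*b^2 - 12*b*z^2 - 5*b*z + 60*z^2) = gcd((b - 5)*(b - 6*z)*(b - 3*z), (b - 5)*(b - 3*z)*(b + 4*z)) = -b^2 + 3*b*z + 5*b - 15*z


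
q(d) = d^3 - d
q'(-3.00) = 26.00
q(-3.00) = -24.00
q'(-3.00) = 26.00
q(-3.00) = -24.00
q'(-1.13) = 2.83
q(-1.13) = -0.31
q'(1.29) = 3.99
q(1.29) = 0.86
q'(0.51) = -0.22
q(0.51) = -0.38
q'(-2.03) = 11.36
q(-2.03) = -6.34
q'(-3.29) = 31.47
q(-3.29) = -32.32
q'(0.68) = 0.39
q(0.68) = -0.37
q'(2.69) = 20.71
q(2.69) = 16.78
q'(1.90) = 9.83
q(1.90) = 4.96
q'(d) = 3*d^2 - 1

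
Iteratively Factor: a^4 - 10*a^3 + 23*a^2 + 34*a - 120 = (a - 4)*(a^3 - 6*a^2 - a + 30) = (a - 4)*(a - 3)*(a^2 - 3*a - 10) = (a - 5)*(a - 4)*(a - 3)*(a + 2)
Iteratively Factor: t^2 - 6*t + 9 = (t - 3)*(t - 3)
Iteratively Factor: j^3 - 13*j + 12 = (j + 4)*(j^2 - 4*j + 3) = (j - 3)*(j + 4)*(j - 1)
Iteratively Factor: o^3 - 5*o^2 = (o)*(o^2 - 5*o) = o*(o - 5)*(o)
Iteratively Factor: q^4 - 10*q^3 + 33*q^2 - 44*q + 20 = (q - 2)*(q^3 - 8*q^2 + 17*q - 10) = (q - 5)*(q - 2)*(q^2 - 3*q + 2) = (q - 5)*(q - 2)^2*(q - 1)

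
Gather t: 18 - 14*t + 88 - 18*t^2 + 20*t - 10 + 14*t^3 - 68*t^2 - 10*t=14*t^3 - 86*t^2 - 4*t + 96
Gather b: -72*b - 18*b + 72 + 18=90 - 90*b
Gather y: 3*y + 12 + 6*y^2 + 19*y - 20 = 6*y^2 + 22*y - 8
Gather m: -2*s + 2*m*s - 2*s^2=2*m*s - 2*s^2 - 2*s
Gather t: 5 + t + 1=t + 6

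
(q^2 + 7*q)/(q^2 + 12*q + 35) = q/(q + 5)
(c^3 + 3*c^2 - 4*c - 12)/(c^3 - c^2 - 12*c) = (c^2 - 4)/(c*(c - 4))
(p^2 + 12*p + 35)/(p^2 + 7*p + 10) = (p + 7)/(p + 2)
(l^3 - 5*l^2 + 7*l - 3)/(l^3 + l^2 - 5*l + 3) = (l - 3)/(l + 3)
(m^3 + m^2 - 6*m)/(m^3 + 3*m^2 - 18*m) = (m^2 + m - 6)/(m^2 + 3*m - 18)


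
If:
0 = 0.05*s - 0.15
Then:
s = 3.00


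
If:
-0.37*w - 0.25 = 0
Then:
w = -0.68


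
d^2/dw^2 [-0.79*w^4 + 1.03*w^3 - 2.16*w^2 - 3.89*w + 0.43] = -9.48*w^2 + 6.18*w - 4.32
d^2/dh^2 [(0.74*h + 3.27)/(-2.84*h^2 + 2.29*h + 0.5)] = ((0.74*h + 3.27)*(5.68*h - 2.29)*(11.36*h - 4.58) + (12.6096*h + 15.1844)*(-2.84*h^2 + 2.29*h + 0.5))/(-2.84*h^2 + 2.29*h + 0.5)^3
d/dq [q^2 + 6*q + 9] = 2*q + 6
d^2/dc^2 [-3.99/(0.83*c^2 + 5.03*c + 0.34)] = (5.497422*c^2 + 33.315702*c - 3.99*(1.66*c + 5.03)*(3.32*c + 10.06) + 2.251956)/(0.83*c^2 + 5.03*c + 0.34)^3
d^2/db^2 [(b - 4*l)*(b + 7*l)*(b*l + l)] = 2*l*(3*b + 3*l + 1)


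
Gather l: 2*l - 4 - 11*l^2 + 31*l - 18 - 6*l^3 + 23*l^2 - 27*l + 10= -6*l^3 + 12*l^2 + 6*l - 12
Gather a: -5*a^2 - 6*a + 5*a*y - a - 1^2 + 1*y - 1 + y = -5*a^2 + a*(5*y - 7) + 2*y - 2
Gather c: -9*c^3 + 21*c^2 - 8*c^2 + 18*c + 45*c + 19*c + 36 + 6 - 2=-9*c^3 + 13*c^2 + 82*c + 40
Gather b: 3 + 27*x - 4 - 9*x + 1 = 18*x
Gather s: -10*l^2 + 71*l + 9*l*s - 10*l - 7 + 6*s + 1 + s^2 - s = -10*l^2 + 61*l + s^2 + s*(9*l + 5) - 6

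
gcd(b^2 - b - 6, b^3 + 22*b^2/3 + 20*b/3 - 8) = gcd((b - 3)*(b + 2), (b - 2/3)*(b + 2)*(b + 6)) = b + 2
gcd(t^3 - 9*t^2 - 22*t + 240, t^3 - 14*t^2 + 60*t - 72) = t - 6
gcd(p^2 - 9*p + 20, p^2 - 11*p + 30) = p - 5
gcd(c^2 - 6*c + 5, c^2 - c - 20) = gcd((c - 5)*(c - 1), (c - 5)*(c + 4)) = c - 5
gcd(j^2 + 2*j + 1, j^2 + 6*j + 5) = j + 1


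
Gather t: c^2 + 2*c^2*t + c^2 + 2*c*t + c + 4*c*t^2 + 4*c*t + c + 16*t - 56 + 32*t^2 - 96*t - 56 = 2*c^2 + 2*c + t^2*(4*c + 32) + t*(2*c^2 + 6*c - 80) - 112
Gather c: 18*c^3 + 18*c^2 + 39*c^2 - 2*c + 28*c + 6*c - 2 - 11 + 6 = 18*c^3 + 57*c^2 + 32*c - 7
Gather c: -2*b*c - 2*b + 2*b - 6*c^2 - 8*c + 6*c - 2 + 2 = -6*c^2 + c*(-2*b - 2)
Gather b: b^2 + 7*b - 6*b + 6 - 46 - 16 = b^2 + b - 56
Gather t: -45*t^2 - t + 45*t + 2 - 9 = -45*t^2 + 44*t - 7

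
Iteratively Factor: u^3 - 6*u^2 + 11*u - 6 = (u - 3)*(u^2 - 3*u + 2) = (u - 3)*(u - 2)*(u - 1)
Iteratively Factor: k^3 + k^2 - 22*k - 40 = (k + 4)*(k^2 - 3*k - 10) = (k - 5)*(k + 4)*(k + 2)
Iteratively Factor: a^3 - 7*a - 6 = (a + 1)*(a^2 - a - 6) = (a + 1)*(a + 2)*(a - 3)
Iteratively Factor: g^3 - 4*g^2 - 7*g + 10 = (g + 2)*(g^2 - 6*g + 5) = (g - 1)*(g + 2)*(g - 5)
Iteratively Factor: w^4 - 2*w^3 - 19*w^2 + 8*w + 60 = (w - 2)*(w^3 - 19*w - 30) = (w - 2)*(w + 2)*(w^2 - 2*w - 15) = (w - 2)*(w + 2)*(w + 3)*(w - 5)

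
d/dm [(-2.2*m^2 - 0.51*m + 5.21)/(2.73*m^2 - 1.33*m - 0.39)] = (4.3183*m^2 - 26.7306*m + 7.1282)/(7.4529*m^4 - 7.2618*m^3 - 0.3605*m^2 + 1.0374*m + 0.1521)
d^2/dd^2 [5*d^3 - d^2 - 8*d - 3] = 30*d - 2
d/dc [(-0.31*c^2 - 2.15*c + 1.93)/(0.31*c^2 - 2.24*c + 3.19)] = (1.3609*c^2 - 3.1744*c - 2.5353)/(0.0961*c^4 - 1.3888*c^3 + 6.9954*c^2 - 14.2912*c + 10.1761)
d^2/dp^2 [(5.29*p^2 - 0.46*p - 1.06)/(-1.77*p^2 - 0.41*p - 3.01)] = (10.560174*p^3 + 189.026442*p^2 - 10.089*p - 107.929582)/(5.545233*p^6 + 3.853467*p^5 + 29.182698*p^4 + 13.175063*p^3 + 49.627074*p^2 + 11.143923*p + 27.270901)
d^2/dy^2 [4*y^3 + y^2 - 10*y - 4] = 24*y + 2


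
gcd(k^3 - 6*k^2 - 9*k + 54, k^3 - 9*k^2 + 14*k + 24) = k - 6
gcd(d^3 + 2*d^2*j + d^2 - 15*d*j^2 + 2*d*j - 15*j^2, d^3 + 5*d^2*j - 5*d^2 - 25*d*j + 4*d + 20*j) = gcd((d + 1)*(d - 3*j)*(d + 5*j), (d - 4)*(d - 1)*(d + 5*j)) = d + 5*j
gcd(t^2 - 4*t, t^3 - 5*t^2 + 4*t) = t^2 - 4*t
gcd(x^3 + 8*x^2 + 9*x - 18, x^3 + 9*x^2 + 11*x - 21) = x^2 + 2*x - 3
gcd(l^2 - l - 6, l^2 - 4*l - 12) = l + 2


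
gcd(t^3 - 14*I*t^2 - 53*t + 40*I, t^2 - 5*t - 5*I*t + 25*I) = t - 5*I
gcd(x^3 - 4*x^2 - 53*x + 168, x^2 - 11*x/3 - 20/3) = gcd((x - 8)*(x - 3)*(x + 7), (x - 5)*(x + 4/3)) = 1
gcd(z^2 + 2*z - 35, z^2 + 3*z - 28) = z + 7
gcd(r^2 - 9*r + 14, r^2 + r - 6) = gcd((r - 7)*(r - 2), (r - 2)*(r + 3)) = r - 2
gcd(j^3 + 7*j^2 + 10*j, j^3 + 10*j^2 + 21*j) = j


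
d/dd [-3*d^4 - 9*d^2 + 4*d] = -12*d^3 - 18*d + 4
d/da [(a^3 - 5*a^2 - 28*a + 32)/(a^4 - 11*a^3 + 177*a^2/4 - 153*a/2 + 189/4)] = 4*(-4*a^5 + 28*a^4 + 377*a^3 - 2457*a^2 + 3906*a - 1500)/(16*a^7 - 304*a^6 + 2440*a^5 - 10704*a^4 + 27657*a^3 - 41985*a^2 + 34587*a - 11907)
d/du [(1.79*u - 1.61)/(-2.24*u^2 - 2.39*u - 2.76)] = (4.0096*u^2 - 7.2128*u - 8.7883)/(5.0176*u^4 + 10.7072*u^3 + 18.0769*u^2 + 13.1928*u + 7.6176)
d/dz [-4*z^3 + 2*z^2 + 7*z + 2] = -12*z^2 + 4*z + 7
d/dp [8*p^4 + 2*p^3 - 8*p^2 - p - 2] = 32*p^3 + 6*p^2 - 16*p - 1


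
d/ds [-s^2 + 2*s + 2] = 2 - 2*s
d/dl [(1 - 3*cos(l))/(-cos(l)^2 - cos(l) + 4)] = (-3*sin(l)^2 - 2*cos(l) + 14)*sin(l)/(cos(l)^2 + cos(l) - 4)^2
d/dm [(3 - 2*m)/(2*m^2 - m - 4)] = (-4*m^2 + 2*m + (2*m - 3)*(4*m - 1) + 8)/(-2*m^2 + m + 4)^2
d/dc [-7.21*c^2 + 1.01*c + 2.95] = 1.01 - 14.42*c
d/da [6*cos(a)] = -6*sin(a)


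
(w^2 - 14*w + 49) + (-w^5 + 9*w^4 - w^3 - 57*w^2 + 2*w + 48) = -w^5 + 9*w^4 - w^3 - 56*w^2 - 12*w + 97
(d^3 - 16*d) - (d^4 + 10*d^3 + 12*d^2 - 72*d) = -d^4 - 9*d^3 - 12*d^2 + 56*d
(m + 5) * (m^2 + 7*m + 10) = m^3 + 12*m^2 + 45*m + 50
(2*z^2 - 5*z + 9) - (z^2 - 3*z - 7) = z^2 - 2*z + 16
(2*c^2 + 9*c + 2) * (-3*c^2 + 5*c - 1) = -6*c^4 - 17*c^3 + 37*c^2 + c - 2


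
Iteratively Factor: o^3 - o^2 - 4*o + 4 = (o - 2)*(o^2 + o - 2) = (o - 2)*(o + 2)*(o - 1)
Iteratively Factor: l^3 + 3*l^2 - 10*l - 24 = (l + 2)*(l^2 + l - 12) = (l + 2)*(l + 4)*(l - 3)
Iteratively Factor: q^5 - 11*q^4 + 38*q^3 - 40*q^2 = (q)*(q^4 - 11*q^3 + 38*q^2 - 40*q) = q*(q - 4)*(q^3 - 7*q^2 + 10*q) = q*(q - 5)*(q - 4)*(q^2 - 2*q) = q^2*(q - 5)*(q - 4)*(q - 2)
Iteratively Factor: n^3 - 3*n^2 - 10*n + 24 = (n + 3)*(n^2 - 6*n + 8) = (n - 4)*(n + 3)*(n - 2)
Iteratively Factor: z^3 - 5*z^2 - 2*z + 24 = (z - 4)*(z^2 - z - 6) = (z - 4)*(z + 2)*(z - 3)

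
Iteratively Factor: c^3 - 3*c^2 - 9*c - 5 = (c + 1)*(c^2 - 4*c - 5) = (c - 5)*(c + 1)*(c + 1)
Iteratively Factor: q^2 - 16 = (q + 4)*(q - 4)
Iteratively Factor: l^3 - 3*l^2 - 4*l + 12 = (l + 2)*(l^2 - 5*l + 6) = (l - 3)*(l + 2)*(l - 2)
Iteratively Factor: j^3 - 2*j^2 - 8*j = (j + 2)*(j^2 - 4*j) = (j - 4)*(j + 2)*(j)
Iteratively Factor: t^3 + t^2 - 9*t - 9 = (t - 3)*(t^2 + 4*t + 3) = (t - 3)*(t + 3)*(t + 1)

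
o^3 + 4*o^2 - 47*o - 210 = (o - 7)*(o + 5)*(o + 6)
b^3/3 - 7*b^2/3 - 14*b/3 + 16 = (b/3 + 1)*(b - 8)*(b - 2)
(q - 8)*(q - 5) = q^2 - 13*q + 40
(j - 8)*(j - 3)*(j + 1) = j^3 - 10*j^2 + 13*j + 24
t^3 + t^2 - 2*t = t*(t - 1)*(t + 2)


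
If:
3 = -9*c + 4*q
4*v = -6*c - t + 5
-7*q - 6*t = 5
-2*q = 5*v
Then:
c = -949/27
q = -235/3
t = 815/9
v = 94/3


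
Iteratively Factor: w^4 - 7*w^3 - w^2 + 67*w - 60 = (w + 3)*(w^3 - 10*w^2 + 29*w - 20) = (w - 4)*(w + 3)*(w^2 - 6*w + 5) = (w - 4)*(w - 1)*(w + 3)*(w - 5)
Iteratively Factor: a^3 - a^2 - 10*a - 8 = (a + 2)*(a^2 - 3*a - 4) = (a + 1)*(a + 2)*(a - 4)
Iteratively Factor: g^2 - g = (g - 1)*(g)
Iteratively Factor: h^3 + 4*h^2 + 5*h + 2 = (h + 1)*(h^2 + 3*h + 2) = (h + 1)*(h + 2)*(h + 1)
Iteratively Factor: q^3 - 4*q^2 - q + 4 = (q - 4)*(q^2 - 1) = (q - 4)*(q - 1)*(q + 1)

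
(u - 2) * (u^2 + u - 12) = u^3 - u^2 - 14*u + 24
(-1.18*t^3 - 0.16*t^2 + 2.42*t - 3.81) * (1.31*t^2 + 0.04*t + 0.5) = -1.5458*t^5 - 0.2568*t^4 + 2.5738*t^3 - 4.9743*t^2 + 1.0576*t - 1.905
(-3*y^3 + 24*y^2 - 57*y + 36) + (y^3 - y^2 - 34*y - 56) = -2*y^3 + 23*y^2 - 91*y - 20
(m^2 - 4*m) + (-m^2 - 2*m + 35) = 35 - 6*m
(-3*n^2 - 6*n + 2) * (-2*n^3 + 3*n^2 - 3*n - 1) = 6*n^5 + 3*n^4 - 13*n^3 + 27*n^2 - 2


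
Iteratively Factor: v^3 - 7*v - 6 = (v - 3)*(v^2 + 3*v + 2) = (v - 3)*(v + 1)*(v + 2)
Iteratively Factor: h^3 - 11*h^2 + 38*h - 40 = (h - 2)*(h^2 - 9*h + 20) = (h - 4)*(h - 2)*(h - 5)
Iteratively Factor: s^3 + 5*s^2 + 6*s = (s)*(s^2 + 5*s + 6) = s*(s + 3)*(s + 2)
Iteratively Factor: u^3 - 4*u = (u)*(u^2 - 4) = u*(u + 2)*(u - 2)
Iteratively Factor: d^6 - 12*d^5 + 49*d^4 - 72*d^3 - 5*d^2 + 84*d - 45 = (d - 1)*(d^5 - 11*d^4 + 38*d^3 - 34*d^2 - 39*d + 45) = (d - 3)*(d - 1)*(d^4 - 8*d^3 + 14*d^2 + 8*d - 15) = (d - 3)^2*(d - 1)*(d^3 - 5*d^2 - d + 5) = (d - 5)*(d - 3)^2*(d - 1)*(d^2 - 1) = (d - 5)*(d - 3)^2*(d - 1)*(d + 1)*(d - 1)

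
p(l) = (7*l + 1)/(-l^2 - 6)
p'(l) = 2*l*(7*l + 1)/(-l^2 - 6)^2 + 7/(-l^2 - 6) = (7*l^2 + 2*l - 42)/(l^4 + 12*l^2 + 36)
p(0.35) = -0.56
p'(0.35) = -1.08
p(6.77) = -0.93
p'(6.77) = 0.11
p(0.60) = -0.82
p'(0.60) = -0.95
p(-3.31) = 1.31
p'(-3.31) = 0.10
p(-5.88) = 0.99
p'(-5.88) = 0.11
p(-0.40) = 0.29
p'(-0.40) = -1.10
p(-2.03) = 1.31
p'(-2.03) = -0.17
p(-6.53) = 0.92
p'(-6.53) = 0.10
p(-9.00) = 0.71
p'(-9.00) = 0.07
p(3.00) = -1.47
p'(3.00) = 0.12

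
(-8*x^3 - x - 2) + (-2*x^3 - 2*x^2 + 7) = -10*x^3 - 2*x^2 - x + 5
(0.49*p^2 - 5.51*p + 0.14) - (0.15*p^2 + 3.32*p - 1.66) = 0.34*p^2 - 8.83*p + 1.8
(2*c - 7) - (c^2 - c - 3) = -c^2 + 3*c - 4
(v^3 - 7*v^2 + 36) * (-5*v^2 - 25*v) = -5*v^5 + 10*v^4 + 175*v^3 - 180*v^2 - 900*v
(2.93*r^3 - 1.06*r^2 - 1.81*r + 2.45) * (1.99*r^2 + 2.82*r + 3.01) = 5.8307*r^5 + 6.1532*r^4 + 2.2282*r^3 - 3.4193*r^2 + 1.4609*r + 7.3745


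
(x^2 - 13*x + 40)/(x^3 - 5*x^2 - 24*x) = (x - 5)/(x*(x + 3))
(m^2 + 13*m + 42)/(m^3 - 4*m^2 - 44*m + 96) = (m + 7)/(m^2 - 10*m + 16)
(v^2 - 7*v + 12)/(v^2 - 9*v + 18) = (v - 4)/(v - 6)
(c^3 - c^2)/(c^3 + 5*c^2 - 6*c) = c/(c + 6)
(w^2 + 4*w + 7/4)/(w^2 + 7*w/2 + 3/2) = (w + 7/2)/(w + 3)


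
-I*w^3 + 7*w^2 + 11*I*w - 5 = (w + I)*(w + 5*I)*(-I*w + 1)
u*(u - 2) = u^2 - 2*u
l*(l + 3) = l^2 + 3*l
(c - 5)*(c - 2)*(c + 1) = c^3 - 6*c^2 + 3*c + 10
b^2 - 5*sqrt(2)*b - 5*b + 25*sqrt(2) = (b - 5)*(b - 5*sqrt(2))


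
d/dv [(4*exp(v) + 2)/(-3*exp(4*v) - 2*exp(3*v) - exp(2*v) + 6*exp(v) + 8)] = 4*((2*exp(v) + 1)*(6*exp(3*v) + 3*exp(2*v) + exp(v) - 3) - 3*exp(4*v) - 2*exp(3*v) - exp(2*v) + 6*exp(v) + 8)*exp(v)/(3*exp(4*v) + 2*exp(3*v) + exp(2*v) - 6*exp(v) - 8)^2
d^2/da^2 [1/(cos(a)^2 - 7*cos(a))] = (-(1 - cos(2*a))^2 - 105*cos(a)/4 - 51*cos(2*a)/2 + 21*cos(3*a)/4 + 153/2)/((cos(a) - 7)^3*cos(a)^3)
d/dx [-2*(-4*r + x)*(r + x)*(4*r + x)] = 32*r^2 - 4*r*x - 6*x^2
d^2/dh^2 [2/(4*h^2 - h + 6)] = 4*(-16*h^2 + 4*h + (8*h - 1)^2 - 24)/(4*h^2 - h + 6)^3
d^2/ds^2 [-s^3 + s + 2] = -6*s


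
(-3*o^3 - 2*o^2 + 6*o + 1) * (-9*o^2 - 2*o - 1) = 27*o^5 + 24*o^4 - 47*o^3 - 19*o^2 - 8*o - 1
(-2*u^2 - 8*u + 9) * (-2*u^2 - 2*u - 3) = 4*u^4 + 20*u^3 + 4*u^2 + 6*u - 27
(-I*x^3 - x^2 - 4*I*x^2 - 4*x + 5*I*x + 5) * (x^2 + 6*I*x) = -I*x^5 + 5*x^4 - 4*I*x^4 + 20*x^3 - I*x^3 - 25*x^2 - 24*I*x^2 + 30*I*x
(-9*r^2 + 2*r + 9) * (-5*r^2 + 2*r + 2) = 45*r^4 - 28*r^3 - 59*r^2 + 22*r + 18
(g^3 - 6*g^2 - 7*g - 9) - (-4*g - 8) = g^3 - 6*g^2 - 3*g - 1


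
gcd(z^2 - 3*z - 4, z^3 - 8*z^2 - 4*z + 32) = 1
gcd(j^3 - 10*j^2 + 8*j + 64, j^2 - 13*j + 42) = 1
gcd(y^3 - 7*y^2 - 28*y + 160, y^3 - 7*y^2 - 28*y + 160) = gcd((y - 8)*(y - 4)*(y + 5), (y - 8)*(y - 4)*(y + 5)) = y^3 - 7*y^2 - 28*y + 160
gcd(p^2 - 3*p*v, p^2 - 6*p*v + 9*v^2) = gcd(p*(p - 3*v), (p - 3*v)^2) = p - 3*v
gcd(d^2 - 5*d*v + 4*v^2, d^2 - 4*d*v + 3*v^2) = -d + v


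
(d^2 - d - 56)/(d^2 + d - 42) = (d - 8)/(d - 6)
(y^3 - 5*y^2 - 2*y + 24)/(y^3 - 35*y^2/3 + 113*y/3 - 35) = 3*(y^2 - 2*y - 8)/(3*y^2 - 26*y + 35)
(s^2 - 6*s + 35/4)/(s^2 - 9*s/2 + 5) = (s - 7/2)/(s - 2)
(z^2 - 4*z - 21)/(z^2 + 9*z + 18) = (z - 7)/(z + 6)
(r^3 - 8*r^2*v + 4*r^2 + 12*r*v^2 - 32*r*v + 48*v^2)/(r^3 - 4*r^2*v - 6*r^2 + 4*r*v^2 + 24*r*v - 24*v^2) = (r^2 - 6*r*v + 4*r - 24*v)/(r^2 - 2*r*v - 6*r + 12*v)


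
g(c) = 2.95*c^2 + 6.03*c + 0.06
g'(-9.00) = -47.07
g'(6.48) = 44.26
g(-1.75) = -1.46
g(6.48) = 163.01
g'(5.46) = 38.24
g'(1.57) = 15.29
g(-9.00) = 184.74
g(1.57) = 16.80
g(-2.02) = -0.08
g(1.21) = 11.68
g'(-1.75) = -4.30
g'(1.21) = 13.17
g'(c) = 5.9*c + 6.03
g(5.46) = 120.93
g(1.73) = 19.32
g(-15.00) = 573.36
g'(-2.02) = -5.89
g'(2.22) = 19.13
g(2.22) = 27.99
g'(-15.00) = -82.47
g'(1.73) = 16.24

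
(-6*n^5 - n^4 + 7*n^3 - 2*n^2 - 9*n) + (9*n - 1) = -6*n^5 - n^4 + 7*n^3 - 2*n^2 - 1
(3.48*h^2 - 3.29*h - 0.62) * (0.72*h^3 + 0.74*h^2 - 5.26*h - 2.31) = 2.5056*h^5 + 0.2064*h^4 - 21.1858*h^3 + 8.8078*h^2 + 10.8611*h + 1.4322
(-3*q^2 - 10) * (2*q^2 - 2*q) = -6*q^4 + 6*q^3 - 20*q^2 + 20*q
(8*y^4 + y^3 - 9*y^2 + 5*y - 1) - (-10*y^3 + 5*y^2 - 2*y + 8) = 8*y^4 + 11*y^3 - 14*y^2 + 7*y - 9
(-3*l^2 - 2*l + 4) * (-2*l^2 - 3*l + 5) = 6*l^4 + 13*l^3 - 17*l^2 - 22*l + 20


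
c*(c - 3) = c^2 - 3*c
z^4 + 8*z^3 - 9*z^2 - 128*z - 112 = (z - 4)*(z + 1)*(z + 4)*(z + 7)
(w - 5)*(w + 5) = w^2 - 25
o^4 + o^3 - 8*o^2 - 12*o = o*(o - 3)*(o + 2)^2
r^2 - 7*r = r*(r - 7)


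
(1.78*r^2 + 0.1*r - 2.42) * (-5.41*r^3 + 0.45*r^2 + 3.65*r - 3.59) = -9.6298*r^5 + 0.26*r^4 + 19.6342*r^3 - 7.1142*r^2 - 9.192*r + 8.6878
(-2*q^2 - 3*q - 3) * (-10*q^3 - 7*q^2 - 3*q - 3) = 20*q^5 + 44*q^4 + 57*q^3 + 36*q^2 + 18*q + 9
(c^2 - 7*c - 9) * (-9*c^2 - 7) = -9*c^4 + 63*c^3 + 74*c^2 + 49*c + 63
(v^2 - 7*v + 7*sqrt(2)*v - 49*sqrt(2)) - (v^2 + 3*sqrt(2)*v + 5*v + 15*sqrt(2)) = -12*v + 4*sqrt(2)*v - 64*sqrt(2)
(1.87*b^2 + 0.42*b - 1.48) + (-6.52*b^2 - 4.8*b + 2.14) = -4.65*b^2 - 4.38*b + 0.66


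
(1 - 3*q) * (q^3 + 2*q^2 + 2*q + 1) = -3*q^4 - 5*q^3 - 4*q^2 - q + 1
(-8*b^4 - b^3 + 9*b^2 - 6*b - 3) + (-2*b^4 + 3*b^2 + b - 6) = -10*b^4 - b^3 + 12*b^2 - 5*b - 9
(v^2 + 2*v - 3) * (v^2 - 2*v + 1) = v^4 - 6*v^2 + 8*v - 3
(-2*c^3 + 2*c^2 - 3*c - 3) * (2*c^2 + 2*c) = -4*c^5 - 2*c^3 - 12*c^2 - 6*c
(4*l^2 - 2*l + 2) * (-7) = -28*l^2 + 14*l - 14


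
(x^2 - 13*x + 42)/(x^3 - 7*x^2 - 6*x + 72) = (x - 7)/(x^2 - x - 12)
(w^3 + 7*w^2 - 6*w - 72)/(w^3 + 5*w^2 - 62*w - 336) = (w^2 + w - 12)/(w^2 - w - 56)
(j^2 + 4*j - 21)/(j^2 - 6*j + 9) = (j + 7)/(j - 3)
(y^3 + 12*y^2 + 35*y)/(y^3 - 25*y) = (y + 7)/(y - 5)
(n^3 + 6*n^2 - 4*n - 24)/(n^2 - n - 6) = (n^2 + 4*n - 12)/(n - 3)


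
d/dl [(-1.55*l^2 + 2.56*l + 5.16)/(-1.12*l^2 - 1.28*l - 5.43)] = (4.8512*l^2 + 28.3914*l - 7.296)/(1.2544*l^4 + 2.8672*l^3 + 13.8016*l^2 + 13.9008*l + 29.4849)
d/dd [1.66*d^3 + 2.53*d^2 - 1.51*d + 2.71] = 4.98*d^2 + 5.06*d - 1.51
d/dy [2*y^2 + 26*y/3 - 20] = 4*y + 26/3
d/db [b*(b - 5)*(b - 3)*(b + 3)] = 4*b^3 - 15*b^2 - 18*b + 45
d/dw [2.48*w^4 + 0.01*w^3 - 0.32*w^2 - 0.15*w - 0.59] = 9.92*w^3 + 0.03*w^2 - 0.64*w - 0.15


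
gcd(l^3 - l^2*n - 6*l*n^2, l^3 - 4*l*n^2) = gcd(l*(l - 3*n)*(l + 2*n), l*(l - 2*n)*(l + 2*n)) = l^2 + 2*l*n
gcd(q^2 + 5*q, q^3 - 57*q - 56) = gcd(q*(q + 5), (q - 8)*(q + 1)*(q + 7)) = 1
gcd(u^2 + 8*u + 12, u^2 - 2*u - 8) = u + 2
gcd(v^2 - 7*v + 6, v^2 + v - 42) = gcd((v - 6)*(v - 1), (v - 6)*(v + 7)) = v - 6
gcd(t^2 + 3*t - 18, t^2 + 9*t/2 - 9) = t + 6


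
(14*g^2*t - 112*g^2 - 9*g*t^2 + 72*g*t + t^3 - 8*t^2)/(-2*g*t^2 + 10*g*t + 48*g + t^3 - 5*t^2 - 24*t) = (-7*g + t)/(t + 3)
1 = 1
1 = 1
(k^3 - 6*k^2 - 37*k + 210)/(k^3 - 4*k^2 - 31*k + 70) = (k^2 + k - 30)/(k^2 + 3*k - 10)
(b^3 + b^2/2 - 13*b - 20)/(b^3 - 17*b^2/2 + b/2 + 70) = (b + 2)/(b - 7)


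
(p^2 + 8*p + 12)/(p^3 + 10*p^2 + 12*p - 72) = (p + 2)/(p^2 + 4*p - 12)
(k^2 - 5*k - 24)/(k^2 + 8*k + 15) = (k - 8)/(k + 5)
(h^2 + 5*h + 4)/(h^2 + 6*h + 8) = (h + 1)/(h + 2)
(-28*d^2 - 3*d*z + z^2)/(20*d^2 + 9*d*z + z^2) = (-7*d + z)/(5*d + z)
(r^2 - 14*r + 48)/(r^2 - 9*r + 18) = (r - 8)/(r - 3)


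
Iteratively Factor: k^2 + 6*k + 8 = (k + 4)*(k + 2)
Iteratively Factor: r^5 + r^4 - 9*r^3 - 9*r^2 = (r)*(r^4 + r^3 - 9*r^2 - 9*r) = r*(r - 3)*(r^3 + 4*r^2 + 3*r) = r*(r - 3)*(r + 3)*(r^2 + r) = r^2*(r - 3)*(r + 3)*(r + 1)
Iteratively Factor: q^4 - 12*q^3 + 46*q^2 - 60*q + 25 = (q - 5)*(q^3 - 7*q^2 + 11*q - 5) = (q - 5)^2*(q^2 - 2*q + 1) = (q - 5)^2*(q - 1)*(q - 1)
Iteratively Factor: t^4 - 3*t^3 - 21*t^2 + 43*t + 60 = (t - 3)*(t^3 - 21*t - 20) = (t - 3)*(t + 4)*(t^2 - 4*t - 5) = (t - 3)*(t + 1)*(t + 4)*(t - 5)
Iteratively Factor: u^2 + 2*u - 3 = (u + 3)*(u - 1)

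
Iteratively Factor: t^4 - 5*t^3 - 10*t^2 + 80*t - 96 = (t - 4)*(t^3 - t^2 - 14*t + 24) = (t - 4)*(t - 3)*(t^2 + 2*t - 8) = (t - 4)*(t - 3)*(t - 2)*(t + 4)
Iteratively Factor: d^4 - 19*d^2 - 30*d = (d + 2)*(d^3 - 2*d^2 - 15*d) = (d + 2)*(d + 3)*(d^2 - 5*d) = (d - 5)*(d + 2)*(d + 3)*(d)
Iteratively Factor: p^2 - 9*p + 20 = (p - 4)*(p - 5)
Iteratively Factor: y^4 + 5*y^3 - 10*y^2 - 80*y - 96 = (y - 4)*(y^3 + 9*y^2 + 26*y + 24) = (y - 4)*(y + 2)*(y^2 + 7*y + 12) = (y - 4)*(y + 2)*(y + 4)*(y + 3)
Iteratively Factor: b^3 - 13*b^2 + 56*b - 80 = (b - 4)*(b^2 - 9*b + 20) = (b - 4)^2*(b - 5)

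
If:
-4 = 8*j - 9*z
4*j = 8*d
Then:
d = 9*z/16 - 1/4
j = 9*z/8 - 1/2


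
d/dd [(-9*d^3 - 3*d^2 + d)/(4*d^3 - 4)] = (3*d^4 - 2*d^3 + 27*d^2 + 6*d - 1)/(4*(d^6 - 2*d^3 + 1))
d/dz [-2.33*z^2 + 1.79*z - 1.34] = 1.79 - 4.66*z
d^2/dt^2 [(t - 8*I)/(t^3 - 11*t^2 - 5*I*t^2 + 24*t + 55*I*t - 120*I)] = 2*((t - 8*I)*(3*t^2 - 22*t - 10*I*t + 24 + 55*I)^2 + (-3*t^2 + 22*t + 10*I*t + (t - 8*I)*(-3*t + 11 + 5*I) - 24 - 55*I)*(t^3 - 11*t^2 - 5*I*t^2 + 24*t + 55*I*t - 120*I))/(t^3 - 11*t^2 - 5*I*t^2 + 24*t + 55*I*t - 120*I)^3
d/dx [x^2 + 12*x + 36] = 2*x + 12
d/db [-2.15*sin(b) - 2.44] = -2.15*cos(b)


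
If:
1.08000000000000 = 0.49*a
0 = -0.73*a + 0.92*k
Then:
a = 2.20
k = 1.75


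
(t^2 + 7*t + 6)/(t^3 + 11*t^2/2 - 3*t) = 2*(t + 1)/(t*(2*t - 1))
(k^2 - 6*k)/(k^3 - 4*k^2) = (k - 6)/(k*(k - 4))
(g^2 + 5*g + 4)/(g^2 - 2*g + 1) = (g^2 + 5*g + 4)/(g^2 - 2*g + 1)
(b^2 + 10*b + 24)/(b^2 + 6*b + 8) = (b + 6)/(b + 2)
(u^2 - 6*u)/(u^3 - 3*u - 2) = u*(6 - u)/(-u^3 + 3*u + 2)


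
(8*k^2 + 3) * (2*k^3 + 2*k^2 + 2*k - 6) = 16*k^5 + 16*k^4 + 22*k^3 - 42*k^2 + 6*k - 18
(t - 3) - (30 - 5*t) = 6*t - 33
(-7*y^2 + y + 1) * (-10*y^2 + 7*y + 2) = 70*y^4 - 59*y^3 - 17*y^2 + 9*y + 2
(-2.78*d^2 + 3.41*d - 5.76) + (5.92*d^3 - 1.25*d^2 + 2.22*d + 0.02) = 5.92*d^3 - 4.03*d^2 + 5.63*d - 5.74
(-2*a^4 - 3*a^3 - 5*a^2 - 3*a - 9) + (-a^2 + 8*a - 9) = -2*a^4 - 3*a^3 - 6*a^2 + 5*a - 18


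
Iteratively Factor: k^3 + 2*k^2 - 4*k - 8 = (k + 2)*(k^2 - 4) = (k - 2)*(k + 2)*(k + 2)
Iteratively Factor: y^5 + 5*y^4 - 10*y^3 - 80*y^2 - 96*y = (y + 2)*(y^4 + 3*y^3 - 16*y^2 - 48*y) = (y - 4)*(y + 2)*(y^3 + 7*y^2 + 12*y) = (y - 4)*(y + 2)*(y + 3)*(y^2 + 4*y) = (y - 4)*(y + 2)*(y + 3)*(y + 4)*(y)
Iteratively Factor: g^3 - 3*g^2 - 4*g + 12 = (g - 3)*(g^2 - 4) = (g - 3)*(g + 2)*(g - 2)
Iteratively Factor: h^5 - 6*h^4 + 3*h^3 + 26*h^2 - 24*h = (h + 2)*(h^4 - 8*h^3 + 19*h^2 - 12*h) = (h - 4)*(h + 2)*(h^3 - 4*h^2 + 3*h) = h*(h - 4)*(h + 2)*(h^2 - 4*h + 3) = h*(h - 4)*(h - 1)*(h + 2)*(h - 3)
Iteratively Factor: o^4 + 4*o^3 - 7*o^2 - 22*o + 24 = (o + 4)*(o^3 - 7*o + 6) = (o - 1)*(o + 4)*(o^2 + o - 6) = (o - 2)*(o - 1)*(o + 4)*(o + 3)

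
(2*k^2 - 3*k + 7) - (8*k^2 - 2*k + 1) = -6*k^2 - k + 6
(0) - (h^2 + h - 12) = -h^2 - h + 12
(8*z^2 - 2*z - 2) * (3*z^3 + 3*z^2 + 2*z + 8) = 24*z^5 + 18*z^4 + 4*z^3 + 54*z^2 - 20*z - 16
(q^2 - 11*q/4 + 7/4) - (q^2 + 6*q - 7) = 35/4 - 35*q/4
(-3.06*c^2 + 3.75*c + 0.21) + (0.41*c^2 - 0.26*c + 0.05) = -2.65*c^2 + 3.49*c + 0.26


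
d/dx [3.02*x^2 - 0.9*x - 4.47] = 6.04*x - 0.9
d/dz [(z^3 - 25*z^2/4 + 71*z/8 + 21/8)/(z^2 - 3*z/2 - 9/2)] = 4*(z^2 + 3*z - 4)/(4*z^2 + 12*z + 9)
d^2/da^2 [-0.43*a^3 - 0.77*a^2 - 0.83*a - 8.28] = -2.58*a - 1.54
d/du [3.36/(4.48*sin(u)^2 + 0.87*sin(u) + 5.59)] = -(30.1056*sin(u) + 2.9232)*cos(u)/(4.48*sin(u)^2 + 0.87*sin(u) + 5.59)^2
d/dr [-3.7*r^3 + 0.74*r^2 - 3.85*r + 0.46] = -11.1*r^2 + 1.48*r - 3.85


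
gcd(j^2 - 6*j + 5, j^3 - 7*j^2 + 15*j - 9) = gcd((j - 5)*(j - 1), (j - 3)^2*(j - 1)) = j - 1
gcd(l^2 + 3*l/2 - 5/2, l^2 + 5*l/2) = l + 5/2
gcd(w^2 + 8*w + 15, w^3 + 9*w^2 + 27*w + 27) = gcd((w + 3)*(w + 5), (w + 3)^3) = w + 3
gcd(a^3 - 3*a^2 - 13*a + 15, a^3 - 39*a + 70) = a - 5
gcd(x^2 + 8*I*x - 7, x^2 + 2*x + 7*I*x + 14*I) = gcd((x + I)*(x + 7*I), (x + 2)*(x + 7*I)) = x + 7*I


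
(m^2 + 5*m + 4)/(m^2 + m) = (m + 4)/m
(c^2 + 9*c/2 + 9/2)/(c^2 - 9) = (c + 3/2)/(c - 3)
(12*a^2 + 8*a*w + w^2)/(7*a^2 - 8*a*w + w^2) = (12*a^2 + 8*a*w + w^2)/(7*a^2 - 8*a*w + w^2)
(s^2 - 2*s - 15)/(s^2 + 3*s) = (s - 5)/s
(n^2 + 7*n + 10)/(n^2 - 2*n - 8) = (n + 5)/(n - 4)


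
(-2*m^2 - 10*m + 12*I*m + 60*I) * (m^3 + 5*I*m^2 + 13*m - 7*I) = -2*m^5 - 10*m^4 + 2*I*m^4 - 86*m^3 + 10*I*m^3 - 430*m^2 + 170*I*m^2 + 84*m + 850*I*m + 420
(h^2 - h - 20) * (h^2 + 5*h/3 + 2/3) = h^4 + 2*h^3/3 - 21*h^2 - 34*h - 40/3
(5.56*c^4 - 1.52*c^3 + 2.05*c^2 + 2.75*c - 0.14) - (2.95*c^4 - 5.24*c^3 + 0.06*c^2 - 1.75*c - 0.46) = 2.61*c^4 + 3.72*c^3 + 1.99*c^2 + 4.5*c + 0.32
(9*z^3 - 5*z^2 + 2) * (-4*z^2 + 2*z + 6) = -36*z^5 + 38*z^4 + 44*z^3 - 38*z^2 + 4*z + 12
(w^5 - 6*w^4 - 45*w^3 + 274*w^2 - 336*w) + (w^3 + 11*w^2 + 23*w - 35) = w^5 - 6*w^4 - 44*w^3 + 285*w^2 - 313*w - 35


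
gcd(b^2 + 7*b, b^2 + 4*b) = b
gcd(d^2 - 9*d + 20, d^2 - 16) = d - 4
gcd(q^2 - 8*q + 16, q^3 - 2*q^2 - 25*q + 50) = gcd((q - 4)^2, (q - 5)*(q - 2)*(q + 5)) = 1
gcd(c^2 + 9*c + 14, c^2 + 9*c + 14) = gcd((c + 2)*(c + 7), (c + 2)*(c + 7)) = c^2 + 9*c + 14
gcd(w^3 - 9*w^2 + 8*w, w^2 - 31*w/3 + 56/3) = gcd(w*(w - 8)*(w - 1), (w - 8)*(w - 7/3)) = w - 8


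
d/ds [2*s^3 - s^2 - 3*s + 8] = 6*s^2 - 2*s - 3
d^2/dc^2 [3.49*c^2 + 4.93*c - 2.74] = 6.98000000000000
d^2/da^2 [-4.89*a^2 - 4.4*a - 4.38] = -9.78000000000000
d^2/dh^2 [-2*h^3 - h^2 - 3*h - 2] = -12*h - 2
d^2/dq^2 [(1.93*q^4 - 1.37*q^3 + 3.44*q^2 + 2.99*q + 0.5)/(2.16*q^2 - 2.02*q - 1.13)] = (18.009216*q^6 - 50.525856*q^5 + 18.986568*q^4 + 110.537704*q^3 + 75.184944*q^2 + 20.202234*q + 1.656324)/(10.077696*q^6 - 28.273536*q^5 + 10.624608*q^4 + 21.340088*q^3 - 5.558244*q^2 - 7.738014*q - 1.442897)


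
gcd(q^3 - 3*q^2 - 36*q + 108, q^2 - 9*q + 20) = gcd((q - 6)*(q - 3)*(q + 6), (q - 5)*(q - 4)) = 1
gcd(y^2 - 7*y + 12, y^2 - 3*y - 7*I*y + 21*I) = y - 3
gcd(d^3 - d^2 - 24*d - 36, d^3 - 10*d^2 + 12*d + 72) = d^2 - 4*d - 12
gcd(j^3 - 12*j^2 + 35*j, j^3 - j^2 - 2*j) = j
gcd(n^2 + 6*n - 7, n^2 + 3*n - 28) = n + 7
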